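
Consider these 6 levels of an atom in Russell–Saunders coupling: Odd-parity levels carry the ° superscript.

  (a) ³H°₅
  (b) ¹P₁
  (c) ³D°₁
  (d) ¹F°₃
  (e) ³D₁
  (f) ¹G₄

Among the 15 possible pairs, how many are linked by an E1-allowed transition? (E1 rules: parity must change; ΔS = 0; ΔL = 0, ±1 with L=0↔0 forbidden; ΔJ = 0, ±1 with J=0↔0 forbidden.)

(a)–(b): forbidden (ΔS, ΔL, ΔJ).
(a)–(c): forbidden (parity, ΔL, ΔJ).
(a)–(d): forbidden (parity, ΔS, ΔL, ΔJ).
(a)–(e): forbidden (ΔL, ΔJ).
(a)–(f): forbidden (ΔS).
(b)–(c): forbidden (ΔS).
(b)–(d): forbidden (ΔL, ΔJ).
(b)–(e): forbidden (parity, ΔS).
(b)–(f): forbidden (parity, ΔL, ΔJ).
(c)–(d): forbidden (parity, ΔS, ΔJ).
(c)–(e): allowed.
(c)–(f): forbidden (ΔS, ΔL, ΔJ).
(d)–(e): forbidden (ΔS, ΔJ).
(d)–(f): allowed.
(e)–(f): forbidden (parity, ΔS, ΔL, ΔJ).
Allowed pairs: 2 of 15.

2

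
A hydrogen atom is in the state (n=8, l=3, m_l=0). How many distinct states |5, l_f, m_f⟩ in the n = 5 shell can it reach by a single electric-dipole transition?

E1 requires Δl = ±1, so l_f ∈ {2, 4}; with 0 ≤ l_f ≤ n_f−1 = 4, the allowed l_f values are {2, 4}.
For l_f = 2: m_f ∈ {m_i−1, m_i, m_i+1} ∩ [−2, 2] = {-1, 0, 1} → 3 states.
For l_f = 4: m_f ∈ {m_i−1, m_i, m_i+1} ∩ [−4, 4] = {-1, 0, 1} → 3 states.
Total: 6.

6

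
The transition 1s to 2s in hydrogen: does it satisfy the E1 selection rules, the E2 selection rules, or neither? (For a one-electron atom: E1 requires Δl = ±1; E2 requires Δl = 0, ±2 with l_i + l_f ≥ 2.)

neither

Δl = 0 − 0 = +0; l_i + l_f = 0.
E1 (Δl = ±1): not satisfied.
E2 (Δl = 0,±2, l_i+l_f ≥ 2): not satisfied.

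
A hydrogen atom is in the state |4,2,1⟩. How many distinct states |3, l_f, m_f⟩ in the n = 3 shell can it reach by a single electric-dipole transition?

2

E1 requires Δl = ±1, so l_f ∈ {1, 3}; with 0 ≤ l_f ≤ n_f−1 = 2, the allowed l_f values are {1}.
For l_f = 1: m_f ∈ {m_i−1, m_i, m_i+1} ∩ [−1, 1] = {0, 1} → 2 states.
Total: 2.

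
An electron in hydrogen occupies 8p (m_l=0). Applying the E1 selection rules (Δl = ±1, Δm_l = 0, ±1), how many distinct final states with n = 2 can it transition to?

1

E1 requires Δl = ±1, so l_f ∈ {0, 2}; with 0 ≤ l_f ≤ n_f−1 = 1, the allowed l_f values are {0}.
For l_f = 0: m_f ∈ {m_i−1, m_i, m_i+1} ∩ [−0, 0] = {0} → 1 state.
Total: 1.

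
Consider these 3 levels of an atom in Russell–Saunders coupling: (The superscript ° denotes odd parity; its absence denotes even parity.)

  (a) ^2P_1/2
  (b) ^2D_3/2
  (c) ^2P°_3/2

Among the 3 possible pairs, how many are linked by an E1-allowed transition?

(a)–(b): forbidden (parity).
(a)–(c): allowed.
(b)–(c): allowed.
Allowed pairs: 2 of 3.

2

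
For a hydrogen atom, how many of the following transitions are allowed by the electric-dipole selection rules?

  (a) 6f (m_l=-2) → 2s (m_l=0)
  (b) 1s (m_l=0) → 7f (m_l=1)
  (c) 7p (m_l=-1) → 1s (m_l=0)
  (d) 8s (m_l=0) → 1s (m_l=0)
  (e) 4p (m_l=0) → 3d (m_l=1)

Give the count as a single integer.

(a) forbidden — Δl = -3 (E1 requires Δl = ±1); Δm_l = +2 (E1 requires Δm_l = 0, ±1)
(b) forbidden — Δl = +3 (E1 requires Δl = ±1)
(c) allowed
(d) forbidden — Δl = +0 (E1 requires Δl = ±1)
(e) allowed
Total allowed: 2 of 5.

2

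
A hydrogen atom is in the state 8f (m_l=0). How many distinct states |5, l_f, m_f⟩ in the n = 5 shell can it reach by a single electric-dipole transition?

6

E1 requires Δl = ±1, so l_f ∈ {2, 4}; with 0 ≤ l_f ≤ n_f−1 = 4, the allowed l_f values are {2, 4}.
For l_f = 2: m_f ∈ {m_i−1, m_i, m_i+1} ∩ [−2, 2] = {-1, 0, 1} → 3 states.
For l_f = 4: m_f ∈ {m_i−1, m_i, m_i+1} ∩ [−4, 4] = {-1, 0, 1} → 3 states.
Total: 6.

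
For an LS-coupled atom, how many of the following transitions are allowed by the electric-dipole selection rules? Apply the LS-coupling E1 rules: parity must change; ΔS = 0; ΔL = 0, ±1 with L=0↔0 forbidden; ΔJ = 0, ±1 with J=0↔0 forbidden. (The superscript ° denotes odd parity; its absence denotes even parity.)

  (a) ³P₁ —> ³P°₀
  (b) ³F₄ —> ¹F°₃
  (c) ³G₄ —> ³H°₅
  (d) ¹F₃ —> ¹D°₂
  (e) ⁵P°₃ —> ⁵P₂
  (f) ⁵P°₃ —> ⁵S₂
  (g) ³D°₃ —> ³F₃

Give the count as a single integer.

(a) allowed
(b) forbidden (ΔS fails)
(c) allowed
(d) allowed
(e) allowed
(f) allowed
(g) allowed
Total allowed: 6 of 7.

6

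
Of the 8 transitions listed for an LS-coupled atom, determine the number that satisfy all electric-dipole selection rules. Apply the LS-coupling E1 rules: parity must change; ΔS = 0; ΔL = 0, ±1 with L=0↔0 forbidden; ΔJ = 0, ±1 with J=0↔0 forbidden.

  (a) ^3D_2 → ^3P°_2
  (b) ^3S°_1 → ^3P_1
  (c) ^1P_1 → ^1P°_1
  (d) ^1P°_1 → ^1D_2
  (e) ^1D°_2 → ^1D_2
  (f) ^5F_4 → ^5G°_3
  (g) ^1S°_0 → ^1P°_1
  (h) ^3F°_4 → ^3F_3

7

(a) allowed
(b) allowed
(c) allowed
(d) allowed
(e) allowed
(f) allowed
(g) forbidden (parity fails)
(h) allowed
Total allowed: 7 of 8.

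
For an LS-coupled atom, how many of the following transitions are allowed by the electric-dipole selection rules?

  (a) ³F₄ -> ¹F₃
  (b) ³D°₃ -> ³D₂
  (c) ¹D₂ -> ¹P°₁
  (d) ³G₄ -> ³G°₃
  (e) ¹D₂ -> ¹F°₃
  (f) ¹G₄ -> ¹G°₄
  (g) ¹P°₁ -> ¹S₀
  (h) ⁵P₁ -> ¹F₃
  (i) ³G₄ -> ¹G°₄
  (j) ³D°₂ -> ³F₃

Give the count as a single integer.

(a) forbidden (parity, ΔS fail)
(b) allowed
(c) allowed
(d) allowed
(e) allowed
(f) allowed
(g) allowed
(h) forbidden (parity, ΔS, ΔL, ΔJ fail)
(i) forbidden (ΔS fails)
(j) allowed
Total allowed: 7 of 10.

7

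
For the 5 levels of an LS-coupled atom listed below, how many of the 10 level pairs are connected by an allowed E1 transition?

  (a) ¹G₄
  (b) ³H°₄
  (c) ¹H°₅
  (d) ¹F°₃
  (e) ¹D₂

(a)–(b): forbidden (ΔS).
(a)–(c): allowed.
(a)–(d): allowed.
(a)–(e): forbidden (parity, ΔL, ΔJ).
(b)–(c): forbidden (parity, ΔS).
(b)–(d): forbidden (parity, ΔS, ΔL).
(b)–(e): forbidden (ΔS, ΔL, ΔJ).
(c)–(d): forbidden (parity, ΔL, ΔJ).
(c)–(e): forbidden (ΔL, ΔJ).
(d)–(e): allowed.
Allowed pairs: 3 of 10.

3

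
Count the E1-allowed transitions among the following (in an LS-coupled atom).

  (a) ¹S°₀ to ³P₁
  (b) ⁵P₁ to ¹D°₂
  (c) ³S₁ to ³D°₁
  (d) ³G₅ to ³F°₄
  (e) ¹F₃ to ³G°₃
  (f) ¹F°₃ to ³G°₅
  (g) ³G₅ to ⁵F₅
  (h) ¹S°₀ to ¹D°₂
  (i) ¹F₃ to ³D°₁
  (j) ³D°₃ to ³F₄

2

(a) forbidden (ΔS fails)
(b) forbidden (ΔS fails)
(c) forbidden (ΔL fails)
(d) allowed
(e) forbidden (ΔS fails)
(f) forbidden (parity, ΔS, ΔJ fail)
(g) forbidden (parity, ΔS fail)
(h) forbidden (parity, ΔL, ΔJ fail)
(i) forbidden (ΔS, ΔJ fail)
(j) allowed
Total allowed: 2 of 10.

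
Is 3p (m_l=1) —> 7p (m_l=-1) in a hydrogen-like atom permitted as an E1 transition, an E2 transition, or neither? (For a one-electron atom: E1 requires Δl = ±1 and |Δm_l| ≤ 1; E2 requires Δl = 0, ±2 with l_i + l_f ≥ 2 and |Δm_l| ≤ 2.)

E2

Δl = 1 − 1 = +0; l_i + l_f = 2.
Δm_l = -2.
E1 (Δl = ±1, |Δm_l| ≤ 1): not satisfied.
E2 (Δl = 0,±2, l_i+l_f ≥ 2, |Δm_l| ≤ 2): satisfied.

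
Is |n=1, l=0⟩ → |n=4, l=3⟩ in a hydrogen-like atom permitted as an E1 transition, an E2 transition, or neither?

Δl = 3 − 0 = +3; l_i + l_f = 3.
E1 (Δl = ±1): not satisfied.
E2 (Δl = 0,±2, l_i+l_f ≥ 2): not satisfied.

neither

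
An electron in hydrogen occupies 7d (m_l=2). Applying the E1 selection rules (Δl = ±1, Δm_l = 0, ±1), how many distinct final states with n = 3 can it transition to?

E1 requires Δl = ±1, so l_f ∈ {1, 3}; with 0 ≤ l_f ≤ n_f−1 = 2, the allowed l_f values are {1}.
For l_f = 1: m_f ∈ {m_i−1, m_i, m_i+1} ∩ [−1, 1] = {1} → 1 state.
Total: 1.

1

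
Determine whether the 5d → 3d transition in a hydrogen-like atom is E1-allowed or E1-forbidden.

forbidden

l: 2 → 2 (Δl = +0). Δl = ±1 violated.
The transition is electric-dipole forbidden.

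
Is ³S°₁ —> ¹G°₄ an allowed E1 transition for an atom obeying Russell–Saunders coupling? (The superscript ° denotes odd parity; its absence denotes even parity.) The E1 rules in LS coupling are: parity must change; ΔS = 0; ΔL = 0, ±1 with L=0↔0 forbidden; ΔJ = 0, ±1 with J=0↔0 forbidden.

Reading off the term symbols: S 1→0, L 0→4, J 1→4, parity odd→odd.
Parity must change: odd → odd — fails.
ΔS = 0: S: 1 → 0 — fails.
ΔL = 0, ±1 (not L=0↔0): L: 0 → 4, ΔL = +4 — fails.
ΔJ = 0, ±1 (not J=0↔0): J: 1 → 4, ΔJ = +3 — fails.
Rule(s) violated: parity, ΔS, ΔL, ΔJ.

forbidden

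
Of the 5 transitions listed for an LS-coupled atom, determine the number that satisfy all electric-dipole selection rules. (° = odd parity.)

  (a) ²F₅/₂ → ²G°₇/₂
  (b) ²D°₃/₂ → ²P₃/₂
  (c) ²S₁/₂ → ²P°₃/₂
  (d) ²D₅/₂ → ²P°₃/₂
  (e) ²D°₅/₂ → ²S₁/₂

4

(a) allowed
(b) allowed
(c) allowed
(d) allowed
(e) forbidden (ΔL, ΔJ fail)
Total allowed: 4 of 5.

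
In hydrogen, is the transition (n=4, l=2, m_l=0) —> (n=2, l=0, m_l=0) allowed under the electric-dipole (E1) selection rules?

forbidden

Initial l = 2, final l = 0, so Δl = -2. E1 requires Δl = ±1: ✗.
Δm_l = 0 − (0) = +0. E1 requires Δm_l = 0, ±1: ✓.
The transition is electric-dipole forbidden.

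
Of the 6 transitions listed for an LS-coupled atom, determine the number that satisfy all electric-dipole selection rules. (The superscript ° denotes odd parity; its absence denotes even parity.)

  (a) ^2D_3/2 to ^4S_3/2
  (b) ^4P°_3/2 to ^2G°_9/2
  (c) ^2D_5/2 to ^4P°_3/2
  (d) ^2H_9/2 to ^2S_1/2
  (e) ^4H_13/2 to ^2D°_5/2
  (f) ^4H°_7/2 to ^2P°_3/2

(a) forbidden (parity, ΔS, ΔL fail)
(b) forbidden (parity, ΔS, ΔL, ΔJ fail)
(c) forbidden (ΔS fails)
(d) forbidden (parity, ΔL, ΔJ fail)
(e) forbidden (ΔS, ΔL, ΔJ fail)
(f) forbidden (parity, ΔS, ΔL, ΔJ fail)
Total allowed: 0 of 6.

0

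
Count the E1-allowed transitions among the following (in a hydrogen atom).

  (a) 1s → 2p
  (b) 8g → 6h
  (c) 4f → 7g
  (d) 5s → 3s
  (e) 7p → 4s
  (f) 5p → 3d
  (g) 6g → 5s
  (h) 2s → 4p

(a) allowed
(b) allowed
(c) allowed
(d) forbidden — Δl = +0 (E1 requires Δl = ±1)
(e) allowed
(f) allowed
(g) forbidden — Δl = -4 (E1 requires Δl = ±1)
(h) allowed
Total allowed: 6 of 8.

6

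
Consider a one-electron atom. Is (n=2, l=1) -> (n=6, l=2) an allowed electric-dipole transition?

allowed

l: 1 → 2 (Δl = +1). Δl = ±1 satisfied.
All E1 selection rules are satisfied.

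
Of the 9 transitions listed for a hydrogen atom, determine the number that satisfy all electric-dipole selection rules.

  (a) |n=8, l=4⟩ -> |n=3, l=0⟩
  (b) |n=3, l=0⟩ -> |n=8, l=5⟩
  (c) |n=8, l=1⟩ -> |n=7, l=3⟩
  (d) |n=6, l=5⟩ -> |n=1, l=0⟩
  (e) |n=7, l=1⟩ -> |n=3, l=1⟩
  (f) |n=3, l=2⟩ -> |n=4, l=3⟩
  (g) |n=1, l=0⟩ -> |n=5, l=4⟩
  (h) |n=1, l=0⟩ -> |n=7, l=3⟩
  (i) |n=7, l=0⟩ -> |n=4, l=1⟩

2

(a) forbidden — Δl = -4 (E1 requires Δl = ±1)
(b) forbidden — Δl = +5 (E1 requires Δl = ±1)
(c) forbidden — Δl = +2 (E1 requires Δl = ±1)
(d) forbidden — Δl = -5 (E1 requires Δl = ±1)
(e) forbidden — Δl = +0 (E1 requires Δl = ±1)
(f) allowed
(g) forbidden — Δl = +4 (E1 requires Δl = ±1)
(h) forbidden — Δl = +3 (E1 requires Δl = ±1)
(i) allowed
Total allowed: 2 of 9.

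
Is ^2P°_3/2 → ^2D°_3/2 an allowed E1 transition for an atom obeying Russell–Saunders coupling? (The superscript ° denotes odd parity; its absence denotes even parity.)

forbidden

Initial level: S=1/2, L=1, J=3/2, parity odd. Final level: S=1/2, L=2, J=3/2, parity odd.
Parity must change: odd → odd — ✗.
ΔS = 0: S: 1/2 → 1/2 — ✓.
ΔL = 0, ±1 (not L=0↔0): L: 1 → 2, ΔL = +1 — ✓.
ΔJ = 0, ±1 (not J=0↔0): J: 3/2 → 3/2, ΔJ = +0 — ✓.
Rule(s) violated: parity.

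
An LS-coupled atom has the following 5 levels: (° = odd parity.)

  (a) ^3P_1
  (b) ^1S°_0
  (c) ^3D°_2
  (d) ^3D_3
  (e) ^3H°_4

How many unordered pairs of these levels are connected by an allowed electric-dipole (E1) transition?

2

(a)–(b): forbidden (ΔS).
(a)–(c): allowed.
(a)–(d): forbidden (parity, ΔJ).
(a)–(e): forbidden (ΔL, ΔJ).
(b)–(c): forbidden (parity, ΔS, ΔL, ΔJ).
(b)–(d): forbidden (ΔS, ΔL, ΔJ).
(b)–(e): forbidden (parity, ΔS, ΔL, ΔJ).
(c)–(d): allowed.
(c)–(e): forbidden (parity, ΔL, ΔJ).
(d)–(e): forbidden (ΔL).
Allowed pairs: 2 of 10.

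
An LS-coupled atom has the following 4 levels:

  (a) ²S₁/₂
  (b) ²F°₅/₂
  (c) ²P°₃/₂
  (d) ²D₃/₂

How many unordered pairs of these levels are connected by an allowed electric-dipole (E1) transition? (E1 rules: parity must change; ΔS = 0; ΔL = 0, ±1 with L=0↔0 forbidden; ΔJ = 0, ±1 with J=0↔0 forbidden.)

3

(a)–(b): forbidden (ΔL, ΔJ).
(a)–(c): allowed.
(a)–(d): forbidden (parity, ΔL).
(b)–(c): forbidden (parity, ΔL).
(b)–(d): allowed.
(c)–(d): allowed.
Allowed pairs: 3 of 6.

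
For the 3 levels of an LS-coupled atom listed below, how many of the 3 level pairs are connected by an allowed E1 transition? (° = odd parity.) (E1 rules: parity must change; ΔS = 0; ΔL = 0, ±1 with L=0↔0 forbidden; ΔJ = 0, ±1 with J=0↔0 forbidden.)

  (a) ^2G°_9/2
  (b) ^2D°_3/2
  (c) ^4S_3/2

(a)–(b): forbidden (parity, ΔL, ΔJ).
(a)–(c): forbidden (ΔS, ΔL, ΔJ).
(b)–(c): forbidden (ΔS, ΔL).
Allowed pairs: 0 of 3.

0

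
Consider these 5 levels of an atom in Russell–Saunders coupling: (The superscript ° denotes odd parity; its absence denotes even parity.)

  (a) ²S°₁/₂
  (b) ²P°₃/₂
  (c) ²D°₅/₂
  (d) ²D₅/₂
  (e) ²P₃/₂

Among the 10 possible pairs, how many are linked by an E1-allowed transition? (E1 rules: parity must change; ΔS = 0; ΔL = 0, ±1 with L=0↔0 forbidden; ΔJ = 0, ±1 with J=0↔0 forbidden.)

5

(a)–(b): forbidden (parity).
(a)–(c): forbidden (parity, ΔL, ΔJ).
(a)–(d): forbidden (ΔL, ΔJ).
(a)–(e): allowed.
(b)–(c): forbidden (parity).
(b)–(d): allowed.
(b)–(e): allowed.
(c)–(d): allowed.
(c)–(e): allowed.
(d)–(e): forbidden (parity).
Allowed pairs: 5 of 10.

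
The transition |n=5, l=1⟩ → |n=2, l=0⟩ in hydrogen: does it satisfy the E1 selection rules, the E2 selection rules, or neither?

E1

Δl = 0 − 1 = -1; l_i + l_f = 1.
E1 (Δl = ±1): satisfied.
E2 (Δl = 0,±2, l_i+l_f ≥ 2): not satisfied.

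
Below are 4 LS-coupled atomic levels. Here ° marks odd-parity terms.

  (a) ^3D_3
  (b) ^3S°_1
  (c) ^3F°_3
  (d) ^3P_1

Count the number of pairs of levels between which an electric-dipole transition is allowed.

2

(a)–(b): forbidden (ΔL, ΔJ).
(a)–(c): allowed.
(a)–(d): forbidden (parity, ΔJ).
(b)–(c): forbidden (parity, ΔL, ΔJ).
(b)–(d): allowed.
(c)–(d): forbidden (ΔL, ΔJ).
Allowed pairs: 2 of 6.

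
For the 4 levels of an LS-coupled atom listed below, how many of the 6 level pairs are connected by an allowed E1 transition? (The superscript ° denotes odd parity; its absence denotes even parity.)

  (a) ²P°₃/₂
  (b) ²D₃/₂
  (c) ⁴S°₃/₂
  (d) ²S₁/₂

2

(a)–(b): allowed.
(a)–(c): forbidden (parity, ΔS).
(a)–(d): allowed.
(b)–(c): forbidden (ΔS, ΔL).
(b)–(d): forbidden (parity, ΔL).
(c)–(d): forbidden (ΔS, ΔL).
Allowed pairs: 2 of 6.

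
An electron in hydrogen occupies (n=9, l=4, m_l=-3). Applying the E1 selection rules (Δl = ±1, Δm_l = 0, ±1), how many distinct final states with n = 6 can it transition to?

5

E1 requires Δl = ±1, so l_f ∈ {3, 5}; with 0 ≤ l_f ≤ n_f−1 = 5, the allowed l_f values are {3, 5}.
For l_f = 3: m_f ∈ {m_i−1, m_i, m_i+1} ∩ [−3, 3] = {-3, -2} → 2 states.
For l_f = 5: m_f ∈ {m_i−1, m_i, m_i+1} ∩ [−5, 5] = {-4, -3, -2} → 3 states.
Total: 5.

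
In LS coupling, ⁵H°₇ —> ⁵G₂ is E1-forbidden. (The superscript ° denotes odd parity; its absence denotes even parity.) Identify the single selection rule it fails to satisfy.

Initial level: S=2, L=5, J=7, parity odd. Final level: S=2, L=4, J=2, parity even.
Parity must change: odd → even — ok.
ΔS = 0: S: 2 → 2 — ok.
ΔL = 0, ±1 (not L=0↔0): L: 5 → 4, ΔL = -1 — ok.
ΔJ = 0, ±1 (not J=0↔0): J: 7 → 2, ΔJ = -5 — fails.

the ΔJ = 0, ±1 rule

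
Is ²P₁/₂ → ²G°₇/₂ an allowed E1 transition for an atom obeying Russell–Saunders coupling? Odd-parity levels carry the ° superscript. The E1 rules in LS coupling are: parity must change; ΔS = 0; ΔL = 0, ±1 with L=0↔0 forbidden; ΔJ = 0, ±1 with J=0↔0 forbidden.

Reading off the term symbols: S 1/2→1/2, L 1→4, J 1/2→7/2, parity even→odd.
Parity must change: even → odd — passes.
ΔS = 0: S: 1/2 → 1/2 — passes.
ΔL = 0, ±1 (not L=0↔0): L: 1 → 4, ΔL = +3 — fails.
ΔJ = 0, ±1 (not J=0↔0): J: 1/2 → 7/2, ΔJ = +3 — fails.
Rule(s) violated: ΔL, ΔJ.

forbidden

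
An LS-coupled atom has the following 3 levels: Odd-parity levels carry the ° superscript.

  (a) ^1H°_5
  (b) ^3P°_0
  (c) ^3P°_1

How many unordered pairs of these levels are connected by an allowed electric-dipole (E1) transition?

0

(a)–(b): forbidden (parity, ΔS, ΔL, ΔJ).
(a)–(c): forbidden (parity, ΔS, ΔL, ΔJ).
(b)–(c): forbidden (parity).
Allowed pairs: 0 of 3.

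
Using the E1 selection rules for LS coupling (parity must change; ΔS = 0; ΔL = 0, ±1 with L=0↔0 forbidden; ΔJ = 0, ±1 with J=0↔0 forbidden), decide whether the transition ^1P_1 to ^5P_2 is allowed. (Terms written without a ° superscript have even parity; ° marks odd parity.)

forbidden

Initial level: S=0, L=1, J=1, parity even. Final level: S=2, L=1, J=2, parity even.
ΔL = 0, ±1 (not L=0↔0): L: 1 → 1, ΔL = +0 — passes.
ΔS = 0: S: 0 → 2 — fails.
Parity must change: even → even — fails.
ΔJ = 0, ±1 (not J=0↔0): J: 1 → 2, ΔJ = +1 — passes.
Rule(s) violated: parity, ΔS.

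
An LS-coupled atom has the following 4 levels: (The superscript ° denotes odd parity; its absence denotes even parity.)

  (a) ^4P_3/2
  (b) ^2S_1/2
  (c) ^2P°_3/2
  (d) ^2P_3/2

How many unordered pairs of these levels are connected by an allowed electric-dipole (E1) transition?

(a)–(b): forbidden (parity, ΔS).
(a)–(c): forbidden (ΔS).
(a)–(d): forbidden (parity, ΔS).
(b)–(c): allowed.
(b)–(d): forbidden (parity).
(c)–(d): allowed.
Allowed pairs: 2 of 6.

2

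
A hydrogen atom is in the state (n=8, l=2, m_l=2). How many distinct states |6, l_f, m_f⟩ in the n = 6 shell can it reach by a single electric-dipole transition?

4

E1 requires Δl = ±1, so l_f ∈ {1, 3}; with 0 ≤ l_f ≤ n_f−1 = 5, the allowed l_f values are {1, 3}.
For l_f = 1: m_f ∈ {m_i−1, m_i, m_i+1} ∩ [−1, 1] = {1} → 1 state.
For l_f = 3: m_f ∈ {m_i−1, m_i, m_i+1} ∩ [−3, 3] = {1, 2, 3} → 3 states.
Total: 4.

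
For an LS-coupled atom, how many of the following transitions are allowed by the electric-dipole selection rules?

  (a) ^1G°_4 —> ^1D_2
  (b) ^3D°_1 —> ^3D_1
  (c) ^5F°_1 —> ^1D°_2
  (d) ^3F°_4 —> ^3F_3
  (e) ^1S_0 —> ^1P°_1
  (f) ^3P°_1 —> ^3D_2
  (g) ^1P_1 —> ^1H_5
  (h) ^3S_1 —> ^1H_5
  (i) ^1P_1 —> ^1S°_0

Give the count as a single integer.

5

(a) forbidden (ΔL, ΔJ fail)
(b) allowed
(c) forbidden (parity, ΔS fail)
(d) allowed
(e) allowed
(f) allowed
(g) forbidden (parity, ΔL, ΔJ fail)
(h) forbidden (parity, ΔS, ΔL, ΔJ fail)
(i) allowed
Total allowed: 5 of 9.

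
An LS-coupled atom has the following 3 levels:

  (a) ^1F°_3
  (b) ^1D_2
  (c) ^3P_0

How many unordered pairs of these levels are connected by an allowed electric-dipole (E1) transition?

(a)–(b): allowed.
(a)–(c): forbidden (ΔS, ΔL, ΔJ).
(b)–(c): forbidden (parity, ΔS, ΔJ).
Allowed pairs: 1 of 3.

1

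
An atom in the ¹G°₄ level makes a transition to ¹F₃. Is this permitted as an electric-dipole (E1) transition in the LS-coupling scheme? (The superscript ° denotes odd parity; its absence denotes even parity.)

Reading off the term symbols: S 0→0, L 4→3, J 4→3, parity odd→even.
ΔS = 0: S: 0 → 0 — ok.
ΔJ = 0, ±1 (not J=0↔0): J: 4 → 3, ΔJ = -1 — ok.
ΔL = 0, ±1 (not L=0↔0): L: 4 → 3, ΔL = -1 — ok.
Parity must change: odd → even — ok.
All four E1 rules are satisfied.

allowed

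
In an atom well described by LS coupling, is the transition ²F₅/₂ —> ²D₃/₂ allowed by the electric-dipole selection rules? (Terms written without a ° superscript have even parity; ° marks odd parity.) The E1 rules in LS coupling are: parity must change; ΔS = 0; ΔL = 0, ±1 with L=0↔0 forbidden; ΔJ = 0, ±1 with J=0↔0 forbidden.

ΔJ = 0, ±1 (not J=0↔0): J: 5/2 → 3/2, ΔJ = -1 — ✓.
ΔL = 0, ±1 (not L=0↔0): L: 3 → 2, ΔL = -1 — ✓.
ΔS = 0: S: 1/2 → 1/2 — ✓.
Parity must change: even → even — ✗.
Rule(s) violated: parity.

forbidden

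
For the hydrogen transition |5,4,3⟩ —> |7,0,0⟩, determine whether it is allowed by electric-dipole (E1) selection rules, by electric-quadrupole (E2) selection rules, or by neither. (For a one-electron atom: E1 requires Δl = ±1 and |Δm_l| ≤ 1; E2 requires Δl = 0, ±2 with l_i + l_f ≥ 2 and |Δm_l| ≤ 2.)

neither

Δl = 0 − 4 = -4; l_i + l_f = 4.
Δm_l = -3.
E1 (Δl = ±1, |Δm_l| ≤ 1): not satisfied.
E2 (Δl = 0,±2, l_i+l_f ≥ 2, |Δm_l| ≤ 2): not satisfied.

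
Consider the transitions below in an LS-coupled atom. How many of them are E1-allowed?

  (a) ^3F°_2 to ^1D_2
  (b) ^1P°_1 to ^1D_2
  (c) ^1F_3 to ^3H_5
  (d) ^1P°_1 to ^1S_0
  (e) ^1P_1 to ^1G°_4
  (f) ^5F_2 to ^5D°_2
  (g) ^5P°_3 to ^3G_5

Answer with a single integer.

3

(a) forbidden (ΔS fails)
(b) allowed
(c) forbidden (parity, ΔS, ΔL, ΔJ fail)
(d) allowed
(e) forbidden (ΔL, ΔJ fail)
(f) allowed
(g) forbidden (ΔS, ΔL, ΔJ fail)
Total allowed: 3 of 7.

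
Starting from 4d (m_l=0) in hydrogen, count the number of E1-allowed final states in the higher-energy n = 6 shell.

E1 requires Δl = ±1, so l_f ∈ {1, 3}; with 0 ≤ l_f ≤ n_f−1 = 5, the allowed l_f values are {1, 3}.
For l_f = 1: m_f ∈ {m_i−1, m_i, m_i+1} ∩ [−1, 1] = {-1, 0, 1} → 3 states.
For l_f = 3: m_f ∈ {m_i−1, m_i, m_i+1} ∩ [−3, 3] = {-1, 0, 1} → 3 states.
Total: 6.

6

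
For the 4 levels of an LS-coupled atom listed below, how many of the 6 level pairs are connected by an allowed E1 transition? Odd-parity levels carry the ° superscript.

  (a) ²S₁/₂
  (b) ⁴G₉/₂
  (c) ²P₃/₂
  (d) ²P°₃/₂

(a)–(b): forbidden (parity, ΔS, ΔL, ΔJ).
(a)–(c): forbidden (parity).
(a)–(d): allowed.
(b)–(c): forbidden (parity, ΔS, ΔL, ΔJ).
(b)–(d): forbidden (ΔS, ΔL, ΔJ).
(c)–(d): allowed.
Allowed pairs: 2 of 6.

2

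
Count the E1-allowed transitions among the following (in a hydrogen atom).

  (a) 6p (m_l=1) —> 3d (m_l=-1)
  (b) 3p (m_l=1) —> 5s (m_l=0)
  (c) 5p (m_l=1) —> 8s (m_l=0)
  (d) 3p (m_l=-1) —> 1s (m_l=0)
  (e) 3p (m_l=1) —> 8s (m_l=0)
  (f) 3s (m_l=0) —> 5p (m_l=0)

5

(a) forbidden — Δm_l = -2 (E1 requires Δm_l = 0, ±1)
(b) allowed
(c) allowed
(d) allowed
(e) allowed
(f) allowed
Total allowed: 5 of 6.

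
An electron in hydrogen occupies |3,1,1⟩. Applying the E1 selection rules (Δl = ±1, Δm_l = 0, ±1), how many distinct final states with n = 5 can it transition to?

4

E1 requires Δl = ±1, so l_f ∈ {0, 2}; with 0 ≤ l_f ≤ n_f−1 = 4, the allowed l_f values are {0, 2}.
For l_f = 0: m_f ∈ {m_i−1, m_i, m_i+1} ∩ [−0, 0] = {0} → 1 state.
For l_f = 2: m_f ∈ {m_i−1, m_i, m_i+1} ∩ [−2, 2] = {0, 1, 2} → 3 states.
Total: 4.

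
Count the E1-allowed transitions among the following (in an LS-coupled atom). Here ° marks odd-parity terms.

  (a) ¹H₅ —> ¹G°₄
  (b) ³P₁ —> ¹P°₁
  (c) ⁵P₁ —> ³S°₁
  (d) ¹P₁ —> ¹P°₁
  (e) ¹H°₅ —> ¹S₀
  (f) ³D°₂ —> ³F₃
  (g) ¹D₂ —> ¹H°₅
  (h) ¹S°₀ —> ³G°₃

3

(a) allowed
(b) forbidden (ΔS fails)
(c) forbidden (ΔS fails)
(d) allowed
(e) forbidden (ΔL, ΔJ fail)
(f) allowed
(g) forbidden (ΔL, ΔJ fail)
(h) forbidden (parity, ΔS, ΔL, ΔJ fail)
Total allowed: 3 of 8.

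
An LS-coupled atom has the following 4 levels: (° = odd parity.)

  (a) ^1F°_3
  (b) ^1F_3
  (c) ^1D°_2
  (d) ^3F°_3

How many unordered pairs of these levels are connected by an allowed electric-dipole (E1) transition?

2

(a)–(b): allowed.
(a)–(c): forbidden (parity).
(a)–(d): forbidden (parity, ΔS).
(b)–(c): allowed.
(b)–(d): forbidden (ΔS).
(c)–(d): forbidden (parity, ΔS).
Allowed pairs: 2 of 6.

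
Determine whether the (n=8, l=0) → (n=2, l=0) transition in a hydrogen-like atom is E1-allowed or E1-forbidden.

Initial l = 0, final l = 0, so Δl = +0. E1 requires Δl = ±1: fails.
The transition is electric-dipole forbidden.

forbidden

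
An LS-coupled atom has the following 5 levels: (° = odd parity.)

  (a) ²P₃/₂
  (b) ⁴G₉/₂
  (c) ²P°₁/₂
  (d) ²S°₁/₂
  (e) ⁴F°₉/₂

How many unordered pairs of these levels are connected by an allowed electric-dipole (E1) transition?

3

(a)–(b): forbidden (parity, ΔS, ΔL, ΔJ).
(a)–(c): allowed.
(a)–(d): allowed.
(a)–(e): forbidden (ΔS, ΔL, ΔJ).
(b)–(c): forbidden (ΔS, ΔL, ΔJ).
(b)–(d): forbidden (ΔS, ΔL, ΔJ).
(b)–(e): allowed.
(c)–(d): forbidden (parity).
(c)–(e): forbidden (parity, ΔS, ΔL, ΔJ).
(d)–(e): forbidden (parity, ΔS, ΔL, ΔJ).
Allowed pairs: 3 of 10.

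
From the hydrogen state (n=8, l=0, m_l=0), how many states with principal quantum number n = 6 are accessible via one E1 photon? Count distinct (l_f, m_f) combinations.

3

E1 requires Δl = ±1, so l_f ∈ {-1, 1}; with 0 ≤ l_f ≤ n_f−1 = 5, the allowed l_f values are {1}.
For l_f = 1: m_f ∈ {m_i−1, m_i, m_i+1} ∩ [−1, 1] = {-1, 0, 1} → 3 states.
Total: 3.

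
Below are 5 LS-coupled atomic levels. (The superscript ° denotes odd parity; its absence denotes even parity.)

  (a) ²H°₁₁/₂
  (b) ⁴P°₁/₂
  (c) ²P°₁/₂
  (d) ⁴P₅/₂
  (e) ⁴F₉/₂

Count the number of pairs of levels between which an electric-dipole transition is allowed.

0

(a)–(b): forbidden (parity, ΔS, ΔL, ΔJ).
(a)–(c): forbidden (parity, ΔL, ΔJ).
(a)–(d): forbidden (ΔS, ΔL, ΔJ).
(a)–(e): forbidden (ΔS, ΔL).
(b)–(c): forbidden (parity, ΔS).
(b)–(d): forbidden (ΔJ).
(b)–(e): forbidden (ΔL, ΔJ).
(c)–(d): forbidden (ΔS, ΔJ).
(c)–(e): forbidden (ΔS, ΔL, ΔJ).
(d)–(e): forbidden (parity, ΔL, ΔJ).
Allowed pairs: 0 of 10.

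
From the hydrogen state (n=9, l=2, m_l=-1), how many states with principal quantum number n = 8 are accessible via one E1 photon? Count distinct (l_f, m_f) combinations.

5

E1 requires Δl = ±1, so l_f ∈ {1, 3}; with 0 ≤ l_f ≤ n_f−1 = 7, the allowed l_f values are {1, 3}.
For l_f = 1: m_f ∈ {m_i−1, m_i, m_i+1} ∩ [−1, 1] = {-1, 0} → 2 states.
For l_f = 3: m_f ∈ {m_i−1, m_i, m_i+1} ∩ [−3, 3] = {-2, -1, 0} → 3 states.
Total: 5.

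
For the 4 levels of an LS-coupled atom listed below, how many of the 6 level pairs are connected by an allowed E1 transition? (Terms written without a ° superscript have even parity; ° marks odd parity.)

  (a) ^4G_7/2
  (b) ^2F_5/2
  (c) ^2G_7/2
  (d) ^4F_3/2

0

(a)–(b): forbidden (parity, ΔS).
(a)–(c): forbidden (parity, ΔS).
(a)–(d): forbidden (parity, ΔJ).
(b)–(c): forbidden (parity).
(b)–(d): forbidden (parity, ΔS).
(c)–(d): forbidden (parity, ΔS, ΔJ).
Allowed pairs: 0 of 6.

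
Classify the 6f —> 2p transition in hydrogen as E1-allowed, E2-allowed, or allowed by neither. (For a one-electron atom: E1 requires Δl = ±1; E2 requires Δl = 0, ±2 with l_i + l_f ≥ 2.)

E2

Δl = 1 − 3 = -2; l_i + l_f = 4.
E1 (Δl = ±1): not satisfied.
E2 (Δl = 0,±2, l_i+l_f ≥ 2): satisfied.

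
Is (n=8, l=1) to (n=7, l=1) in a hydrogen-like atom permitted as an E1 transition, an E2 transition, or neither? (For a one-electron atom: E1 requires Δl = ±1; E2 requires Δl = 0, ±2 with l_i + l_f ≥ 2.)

E2

Δl = 1 − 1 = +0; l_i + l_f = 2.
E1 (Δl = ±1): not satisfied.
E2 (Δl = 0,±2, l_i+l_f ≥ 2): satisfied.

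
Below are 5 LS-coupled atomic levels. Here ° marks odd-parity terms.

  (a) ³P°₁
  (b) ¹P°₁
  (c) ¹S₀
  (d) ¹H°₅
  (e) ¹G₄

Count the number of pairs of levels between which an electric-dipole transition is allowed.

2

(a)–(b): forbidden (parity, ΔS).
(a)–(c): forbidden (ΔS).
(a)–(d): forbidden (parity, ΔS, ΔL, ΔJ).
(a)–(e): forbidden (ΔS, ΔL, ΔJ).
(b)–(c): allowed.
(b)–(d): forbidden (parity, ΔL, ΔJ).
(b)–(e): forbidden (ΔL, ΔJ).
(c)–(d): forbidden (ΔL, ΔJ).
(c)–(e): forbidden (parity, ΔL, ΔJ).
(d)–(e): allowed.
Allowed pairs: 2 of 10.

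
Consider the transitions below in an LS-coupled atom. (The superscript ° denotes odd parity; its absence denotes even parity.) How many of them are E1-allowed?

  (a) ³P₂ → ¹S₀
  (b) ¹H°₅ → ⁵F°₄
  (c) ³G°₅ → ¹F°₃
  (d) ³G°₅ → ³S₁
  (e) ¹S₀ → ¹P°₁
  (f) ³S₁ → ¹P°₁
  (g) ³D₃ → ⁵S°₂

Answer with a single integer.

1

(a) forbidden (parity, ΔS, ΔJ fail)
(b) forbidden (parity, ΔS, ΔL fail)
(c) forbidden (parity, ΔS, ΔJ fail)
(d) forbidden (ΔL, ΔJ fail)
(e) allowed
(f) forbidden (ΔS fails)
(g) forbidden (ΔS, ΔL fail)
Total allowed: 1 of 7.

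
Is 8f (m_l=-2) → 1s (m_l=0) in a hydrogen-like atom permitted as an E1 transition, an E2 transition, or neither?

neither

Δl = 0 − 3 = -3; l_i + l_f = 3.
Δm_l = +2.
E1 (Δl = ±1, |Δm_l| ≤ 1): not satisfied.
E2 (Δl = 0,±2, l_i+l_f ≥ 2, |Δm_l| ≤ 2): not satisfied.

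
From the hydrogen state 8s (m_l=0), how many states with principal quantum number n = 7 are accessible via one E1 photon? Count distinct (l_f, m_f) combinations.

3

E1 requires Δl = ±1, so l_f ∈ {-1, 1}; with 0 ≤ l_f ≤ n_f−1 = 6, the allowed l_f values are {1}.
For l_f = 1: m_f ∈ {m_i−1, m_i, m_i+1} ∩ [−1, 1] = {-1, 0, 1} → 3 states.
Total: 3.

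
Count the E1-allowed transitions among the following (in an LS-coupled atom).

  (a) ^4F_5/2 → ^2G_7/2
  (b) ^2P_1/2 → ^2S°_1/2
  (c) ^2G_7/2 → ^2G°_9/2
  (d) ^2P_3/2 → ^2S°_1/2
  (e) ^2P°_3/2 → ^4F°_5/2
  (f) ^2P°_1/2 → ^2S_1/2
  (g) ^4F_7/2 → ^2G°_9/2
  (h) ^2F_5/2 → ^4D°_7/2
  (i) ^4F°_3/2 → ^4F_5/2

5

(a) forbidden (parity, ΔS fail)
(b) allowed
(c) allowed
(d) allowed
(e) forbidden (parity, ΔS, ΔL fail)
(f) allowed
(g) forbidden (ΔS fails)
(h) forbidden (ΔS fails)
(i) allowed
Total allowed: 5 of 9.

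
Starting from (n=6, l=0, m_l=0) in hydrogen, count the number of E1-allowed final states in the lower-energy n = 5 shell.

E1 requires Δl = ±1, so l_f ∈ {-1, 1}; with 0 ≤ l_f ≤ n_f−1 = 4, the allowed l_f values are {1}.
For l_f = 1: m_f ∈ {m_i−1, m_i, m_i+1} ∩ [−1, 1] = {-1, 0, 1} → 3 states.
Total: 3.

3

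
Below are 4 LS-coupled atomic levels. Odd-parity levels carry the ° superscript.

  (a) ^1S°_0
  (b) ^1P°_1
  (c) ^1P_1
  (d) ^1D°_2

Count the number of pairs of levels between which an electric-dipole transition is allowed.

3

(a)–(b): forbidden (parity).
(a)–(c): allowed.
(a)–(d): forbidden (parity, ΔL, ΔJ).
(b)–(c): allowed.
(b)–(d): forbidden (parity).
(c)–(d): allowed.
Allowed pairs: 3 of 6.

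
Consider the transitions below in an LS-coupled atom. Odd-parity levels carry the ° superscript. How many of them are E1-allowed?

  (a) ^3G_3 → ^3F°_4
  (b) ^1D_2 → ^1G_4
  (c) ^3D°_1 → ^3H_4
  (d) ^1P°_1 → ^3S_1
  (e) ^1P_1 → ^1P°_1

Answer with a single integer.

(a) allowed
(b) forbidden (parity, ΔL, ΔJ fail)
(c) forbidden (ΔL, ΔJ fail)
(d) forbidden (ΔS fails)
(e) allowed
Total allowed: 2 of 5.

2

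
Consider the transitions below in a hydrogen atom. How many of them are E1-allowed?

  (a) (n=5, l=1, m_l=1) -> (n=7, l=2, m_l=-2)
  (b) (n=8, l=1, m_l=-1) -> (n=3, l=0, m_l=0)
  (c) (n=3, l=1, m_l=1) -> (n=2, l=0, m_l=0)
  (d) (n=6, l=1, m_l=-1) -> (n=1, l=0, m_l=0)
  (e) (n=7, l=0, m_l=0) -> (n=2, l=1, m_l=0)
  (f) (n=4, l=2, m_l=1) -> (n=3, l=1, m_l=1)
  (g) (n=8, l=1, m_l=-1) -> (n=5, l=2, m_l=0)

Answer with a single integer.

(a) forbidden — Δm_l = -3 (E1 requires Δm_l = 0, ±1)
(b) allowed
(c) allowed
(d) allowed
(e) allowed
(f) allowed
(g) allowed
Total allowed: 6 of 7.

6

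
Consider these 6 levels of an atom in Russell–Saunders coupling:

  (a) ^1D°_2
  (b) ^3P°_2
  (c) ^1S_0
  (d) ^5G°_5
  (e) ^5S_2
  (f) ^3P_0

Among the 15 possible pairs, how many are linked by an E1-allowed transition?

0

(a)–(b): forbidden (parity, ΔS).
(a)–(c): forbidden (ΔL, ΔJ).
(a)–(d): forbidden (parity, ΔS, ΔL, ΔJ).
(a)–(e): forbidden (ΔS, ΔL).
(a)–(f): forbidden (ΔS, ΔJ).
(b)–(c): forbidden (ΔS, ΔJ).
(b)–(d): forbidden (parity, ΔS, ΔL, ΔJ).
(b)–(e): forbidden (ΔS).
(b)–(f): forbidden (ΔJ).
(c)–(d): forbidden (ΔS, ΔL, ΔJ).
(c)–(e): forbidden (parity, ΔS, ΔL, ΔJ).
(c)–(f): forbidden (parity, ΔS, ΔJ).
(d)–(e): forbidden (ΔL, ΔJ).
(d)–(f): forbidden (ΔS, ΔL, ΔJ).
(e)–(f): forbidden (parity, ΔS, ΔJ).
Allowed pairs: 0 of 15.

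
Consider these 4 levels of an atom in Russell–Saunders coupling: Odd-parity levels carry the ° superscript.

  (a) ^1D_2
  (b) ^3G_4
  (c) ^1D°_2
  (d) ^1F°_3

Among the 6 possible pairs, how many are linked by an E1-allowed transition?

(a)–(b): forbidden (parity, ΔS, ΔL, ΔJ).
(a)–(c): allowed.
(a)–(d): allowed.
(b)–(c): forbidden (ΔS, ΔL, ΔJ).
(b)–(d): forbidden (ΔS).
(c)–(d): forbidden (parity).
Allowed pairs: 2 of 6.

2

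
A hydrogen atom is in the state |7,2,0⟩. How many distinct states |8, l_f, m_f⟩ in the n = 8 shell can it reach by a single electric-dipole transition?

6

E1 requires Δl = ±1, so l_f ∈ {1, 3}; with 0 ≤ l_f ≤ n_f−1 = 7, the allowed l_f values are {1, 3}.
For l_f = 1: m_f ∈ {m_i−1, m_i, m_i+1} ∩ [−1, 1] = {-1, 0, 1} → 3 states.
For l_f = 3: m_f ∈ {m_i−1, m_i, m_i+1} ∩ [−3, 3] = {-1, 0, 1} → 3 states.
Total: 6.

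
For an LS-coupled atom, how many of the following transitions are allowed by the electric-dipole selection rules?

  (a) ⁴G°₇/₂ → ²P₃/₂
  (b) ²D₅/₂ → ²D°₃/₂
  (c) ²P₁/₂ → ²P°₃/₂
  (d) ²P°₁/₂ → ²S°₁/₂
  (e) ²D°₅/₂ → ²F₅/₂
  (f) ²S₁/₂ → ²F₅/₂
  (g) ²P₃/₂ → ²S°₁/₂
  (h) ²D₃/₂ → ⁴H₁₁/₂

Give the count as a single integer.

4

(a) forbidden (ΔS, ΔL, ΔJ fail)
(b) allowed
(c) allowed
(d) forbidden (parity fails)
(e) allowed
(f) forbidden (parity, ΔL, ΔJ fail)
(g) allowed
(h) forbidden (parity, ΔS, ΔL, ΔJ fail)
Total allowed: 4 of 8.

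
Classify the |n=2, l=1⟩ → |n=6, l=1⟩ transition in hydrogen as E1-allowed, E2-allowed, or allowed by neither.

E2

Δl = 1 − 1 = +0; l_i + l_f = 2.
E1 (Δl = ±1): not satisfied.
E2 (Δl = 0,±2, l_i+l_f ≥ 2): satisfied.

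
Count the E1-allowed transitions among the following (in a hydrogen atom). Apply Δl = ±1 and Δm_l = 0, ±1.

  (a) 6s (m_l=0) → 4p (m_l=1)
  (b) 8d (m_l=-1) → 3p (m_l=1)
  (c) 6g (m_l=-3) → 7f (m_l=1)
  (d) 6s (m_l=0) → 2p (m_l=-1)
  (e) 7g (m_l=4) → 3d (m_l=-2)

(a) allowed
(b) forbidden — Δm_l = +2 (E1 requires Δm_l = 0, ±1)
(c) forbidden — Δm_l = +4 (E1 requires Δm_l = 0, ±1)
(d) allowed
(e) forbidden — Δl = -2 (E1 requires Δl = ±1); Δm_l = -6 (E1 requires Δm_l = 0, ±1)
Total allowed: 2 of 5.

2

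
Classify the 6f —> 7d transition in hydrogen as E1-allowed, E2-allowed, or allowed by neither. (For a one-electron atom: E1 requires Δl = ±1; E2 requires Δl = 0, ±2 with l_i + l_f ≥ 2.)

E1

Δl = 2 − 3 = -1; l_i + l_f = 5.
E1 (Δl = ±1): satisfied.
E2 (Δl = 0,±2, l_i+l_f ≥ 2): not satisfied.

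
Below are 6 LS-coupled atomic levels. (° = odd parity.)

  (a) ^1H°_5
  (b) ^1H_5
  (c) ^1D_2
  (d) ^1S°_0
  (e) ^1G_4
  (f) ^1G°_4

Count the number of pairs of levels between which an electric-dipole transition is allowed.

4

(a)–(b): allowed.
(a)–(c): forbidden (ΔL, ΔJ).
(a)–(d): forbidden (parity, ΔL, ΔJ).
(a)–(e): allowed.
(a)–(f): forbidden (parity).
(b)–(c): forbidden (parity, ΔL, ΔJ).
(b)–(d): forbidden (ΔL, ΔJ).
(b)–(e): forbidden (parity).
(b)–(f): allowed.
(c)–(d): forbidden (ΔL, ΔJ).
(c)–(e): forbidden (parity, ΔL, ΔJ).
(c)–(f): forbidden (ΔL, ΔJ).
(d)–(e): forbidden (ΔL, ΔJ).
(d)–(f): forbidden (parity, ΔL, ΔJ).
(e)–(f): allowed.
Allowed pairs: 4 of 15.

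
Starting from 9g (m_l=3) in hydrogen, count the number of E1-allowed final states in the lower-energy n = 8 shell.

5

E1 requires Δl = ±1, so l_f ∈ {3, 5}; with 0 ≤ l_f ≤ n_f−1 = 7, the allowed l_f values are {3, 5}.
For l_f = 3: m_f ∈ {m_i−1, m_i, m_i+1} ∩ [−3, 3] = {2, 3} → 2 states.
For l_f = 5: m_f ∈ {m_i−1, m_i, m_i+1} ∩ [−5, 5] = {2, 3, 4} → 3 states.
Total: 5.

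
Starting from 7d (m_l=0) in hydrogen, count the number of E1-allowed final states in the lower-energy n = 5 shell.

E1 requires Δl = ±1, so l_f ∈ {1, 3}; with 0 ≤ l_f ≤ n_f−1 = 4, the allowed l_f values are {1, 3}.
For l_f = 1: m_f ∈ {m_i−1, m_i, m_i+1} ∩ [−1, 1] = {-1, 0, 1} → 3 states.
For l_f = 3: m_f ∈ {m_i−1, m_i, m_i+1} ∩ [−3, 3] = {-1, 0, 1} → 3 states.
Total: 6.

6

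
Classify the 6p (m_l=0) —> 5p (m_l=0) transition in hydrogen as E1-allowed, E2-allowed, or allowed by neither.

E2

Δl = 1 − 1 = +0; l_i + l_f = 2.
Δm_l = +0.
E1 (Δl = ±1, |Δm_l| ≤ 1): not satisfied.
E2 (Δl = 0,±2, l_i+l_f ≥ 2, |Δm_l| ≤ 2): satisfied.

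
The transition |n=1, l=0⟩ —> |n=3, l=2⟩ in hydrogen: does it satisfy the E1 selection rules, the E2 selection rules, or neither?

E2

Δl = 2 − 0 = +2; l_i + l_f = 2.
E1 (Δl = ±1): not satisfied.
E2 (Δl = 0,±2, l_i+l_f ≥ 2): satisfied.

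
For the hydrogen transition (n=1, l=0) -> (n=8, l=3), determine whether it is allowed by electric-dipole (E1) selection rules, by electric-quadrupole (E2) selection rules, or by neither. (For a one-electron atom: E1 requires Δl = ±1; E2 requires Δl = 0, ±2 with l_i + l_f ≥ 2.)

Δl = 3 − 0 = +3; l_i + l_f = 3.
E1 (Δl = ±1): not satisfied.
E2 (Δl = 0,±2, l_i+l_f ≥ 2): not satisfied.

neither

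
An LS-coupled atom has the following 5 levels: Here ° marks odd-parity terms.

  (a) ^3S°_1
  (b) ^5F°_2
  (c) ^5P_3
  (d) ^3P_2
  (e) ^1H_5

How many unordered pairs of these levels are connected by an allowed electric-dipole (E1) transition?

(a)–(b): forbidden (parity, ΔS, ΔL).
(a)–(c): forbidden (ΔS, ΔJ).
(a)–(d): allowed.
(a)–(e): forbidden (ΔS, ΔL, ΔJ).
(b)–(c): forbidden (ΔL).
(b)–(d): forbidden (ΔS, ΔL).
(b)–(e): forbidden (ΔS, ΔL, ΔJ).
(c)–(d): forbidden (parity, ΔS).
(c)–(e): forbidden (parity, ΔS, ΔL, ΔJ).
(d)–(e): forbidden (parity, ΔS, ΔL, ΔJ).
Allowed pairs: 1 of 10.

1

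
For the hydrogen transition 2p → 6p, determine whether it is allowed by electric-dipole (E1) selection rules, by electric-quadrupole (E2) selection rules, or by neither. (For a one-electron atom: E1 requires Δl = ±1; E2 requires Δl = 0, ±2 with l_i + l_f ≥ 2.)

E2

Δl = 1 − 1 = +0; l_i + l_f = 2.
E1 (Δl = ±1): not satisfied.
E2 (Δl = 0,±2, l_i+l_f ≥ 2): satisfied.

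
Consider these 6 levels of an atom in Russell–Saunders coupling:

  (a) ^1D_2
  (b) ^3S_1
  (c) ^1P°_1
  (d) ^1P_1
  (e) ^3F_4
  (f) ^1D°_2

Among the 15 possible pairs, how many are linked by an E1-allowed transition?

4

(a)–(b): forbidden (parity, ΔS, ΔL).
(a)–(c): allowed.
(a)–(d): forbidden (parity).
(a)–(e): forbidden (parity, ΔS, ΔJ).
(a)–(f): allowed.
(b)–(c): forbidden (ΔS).
(b)–(d): forbidden (parity, ΔS).
(b)–(e): forbidden (parity, ΔL, ΔJ).
(b)–(f): forbidden (ΔS, ΔL).
(c)–(d): allowed.
(c)–(e): forbidden (ΔS, ΔL, ΔJ).
(c)–(f): forbidden (parity).
(d)–(e): forbidden (parity, ΔS, ΔL, ΔJ).
(d)–(f): allowed.
(e)–(f): forbidden (ΔS, ΔJ).
Allowed pairs: 4 of 15.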